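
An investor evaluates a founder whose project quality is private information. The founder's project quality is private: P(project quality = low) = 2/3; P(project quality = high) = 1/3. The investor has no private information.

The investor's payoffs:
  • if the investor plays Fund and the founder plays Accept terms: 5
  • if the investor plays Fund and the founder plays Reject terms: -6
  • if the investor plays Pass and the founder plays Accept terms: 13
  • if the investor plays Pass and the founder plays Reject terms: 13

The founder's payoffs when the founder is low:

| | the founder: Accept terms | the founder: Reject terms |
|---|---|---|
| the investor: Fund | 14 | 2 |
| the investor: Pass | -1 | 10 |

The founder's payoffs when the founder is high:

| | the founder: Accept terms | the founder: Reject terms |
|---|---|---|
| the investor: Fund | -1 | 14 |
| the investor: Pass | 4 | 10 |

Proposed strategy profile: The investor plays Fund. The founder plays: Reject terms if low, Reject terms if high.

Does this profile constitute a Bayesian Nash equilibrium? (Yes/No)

No

A profile is a BNE iff every type of every player is best-responding given beliefs about the other side.
The investor plays Fund: E[Fund] = 2/3·(-6) + 1/3·(-6) = -6; E[Pass] = 13. Not best-responding. ✗
The founder (project quality low), facing Fund: Accept terms gives 14, Reject terms gives 2. Proposed Reject terms is not best — profitable deviation exists. ✗
The founder (project quality high), facing Fund: Accept terms gives -1, Reject terms gives 14. Proposed Reject terms is best. ✓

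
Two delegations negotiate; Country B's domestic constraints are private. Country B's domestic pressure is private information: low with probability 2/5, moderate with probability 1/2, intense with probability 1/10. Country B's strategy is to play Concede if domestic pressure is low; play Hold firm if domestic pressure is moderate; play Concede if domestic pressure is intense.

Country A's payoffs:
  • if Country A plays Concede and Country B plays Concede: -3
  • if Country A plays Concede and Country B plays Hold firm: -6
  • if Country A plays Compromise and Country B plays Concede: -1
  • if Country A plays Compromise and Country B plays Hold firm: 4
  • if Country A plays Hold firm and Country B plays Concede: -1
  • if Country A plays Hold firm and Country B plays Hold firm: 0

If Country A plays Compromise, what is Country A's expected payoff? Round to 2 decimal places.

1.50

E[Compromise] = 2/5·(-1) + 1/2·4 + 1/10·(-1) = (-2/5) + 2 + (-1/10) = 3/2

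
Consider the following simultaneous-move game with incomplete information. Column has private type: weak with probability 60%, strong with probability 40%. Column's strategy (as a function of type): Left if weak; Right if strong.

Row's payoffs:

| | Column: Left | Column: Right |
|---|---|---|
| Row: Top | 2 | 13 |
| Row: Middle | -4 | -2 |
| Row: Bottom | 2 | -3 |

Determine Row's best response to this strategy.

E[Top] = 0.6·(2) + 0.4·(13) = 6.4
E[Middle] = 0.6·(-4) + 0.4·(-2) = -3.2
E[Bottom] = 0.6·(2) + 0.4·(-3) = 0
Best response: Top (6.4 is the largest).

Top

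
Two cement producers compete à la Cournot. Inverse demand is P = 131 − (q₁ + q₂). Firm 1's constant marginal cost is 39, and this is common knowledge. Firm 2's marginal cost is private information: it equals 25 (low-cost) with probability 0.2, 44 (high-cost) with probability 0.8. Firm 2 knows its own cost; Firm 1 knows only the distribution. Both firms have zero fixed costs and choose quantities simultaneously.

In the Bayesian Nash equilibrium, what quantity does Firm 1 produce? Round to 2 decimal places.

31.07

Each type of Firm 2 best-responds to q₁; Firm 1 best-responds to the expected q₂ over Firm 2's types.
Firm 2 with cost c maximizes (131 − (q₁+q₂) − c)·q₂, giving q₂(c) = (131 − c − q₁)/2.
E[c₂] = 0.2·25 + 0.8·44 = 40.2
Firm 1's FOC against E[q₂] yields q₁ = (131 − 2·39 + E[c₂])/3 = (131 − 78 + 40.2)/3 = 31.0667.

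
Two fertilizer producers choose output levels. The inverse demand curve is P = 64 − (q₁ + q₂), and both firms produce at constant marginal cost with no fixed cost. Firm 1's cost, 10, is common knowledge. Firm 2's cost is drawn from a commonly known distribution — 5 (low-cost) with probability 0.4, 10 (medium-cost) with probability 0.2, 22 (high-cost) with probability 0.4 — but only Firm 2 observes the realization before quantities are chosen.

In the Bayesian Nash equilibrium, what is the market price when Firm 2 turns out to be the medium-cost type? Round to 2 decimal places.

27.53

Type-c best response for Firm 2: q₂(c) = (64 − c)/2 − q₁/2.
Firm 1 maximizes expected profit; its first-order condition is 64 − 2q₁ − E[q₂] − 10 = 0.
Substituting E[q₂] and solving: E[c₂] = 12.8, so q₁ = (64 − 2·10 + 12.8)/3 = 18.9333.
q₂(medium-cost) = 17.5333, so P = 64 − (18.9333 + 17.5333) = 27.5333.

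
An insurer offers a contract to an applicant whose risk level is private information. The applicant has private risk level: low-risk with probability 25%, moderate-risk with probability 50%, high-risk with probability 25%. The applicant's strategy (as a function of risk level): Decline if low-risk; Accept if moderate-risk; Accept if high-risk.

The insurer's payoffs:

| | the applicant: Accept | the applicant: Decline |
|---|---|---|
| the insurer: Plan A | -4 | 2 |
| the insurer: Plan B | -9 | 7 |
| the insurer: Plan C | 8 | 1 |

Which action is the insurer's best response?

Compute the insurer's expected payoff for each action, taking the expectation over the applicant's type.
E[Plan A] = 0.25·(2) + 0.5·(-4) + 0.25·(-4) = -2.5
E[Plan B] = 0.25·(7) + 0.5·(-9) + 0.25·(-9) = -5
E[Plan C] = 0.25·(1) + 0.5·(8) + 0.25·(8) = 6.25
Best response: Plan C (6.25 is the largest).

Plan C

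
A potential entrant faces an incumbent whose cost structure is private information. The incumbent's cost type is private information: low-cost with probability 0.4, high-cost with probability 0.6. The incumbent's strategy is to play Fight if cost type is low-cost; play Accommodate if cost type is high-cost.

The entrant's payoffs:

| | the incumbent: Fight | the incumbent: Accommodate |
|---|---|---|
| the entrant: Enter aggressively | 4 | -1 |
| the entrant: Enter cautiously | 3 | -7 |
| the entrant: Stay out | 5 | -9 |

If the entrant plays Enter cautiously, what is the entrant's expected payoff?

-3

Take the expectation over the incumbent's cost type, weighting each type's action by its prior probability.
E[Enter cautiously] = 0.4·3 + 0.6·(-7) = 1.2 + (-4.2) = -3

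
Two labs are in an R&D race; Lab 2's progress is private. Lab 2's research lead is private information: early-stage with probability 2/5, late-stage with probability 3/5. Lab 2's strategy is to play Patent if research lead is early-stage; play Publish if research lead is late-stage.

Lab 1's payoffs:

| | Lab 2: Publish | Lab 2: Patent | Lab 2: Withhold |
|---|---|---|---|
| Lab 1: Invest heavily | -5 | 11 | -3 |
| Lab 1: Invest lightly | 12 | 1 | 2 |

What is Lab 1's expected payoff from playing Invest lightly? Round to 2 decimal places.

E[Invest lightly] = 2/5·1 + 3/5·12 = 2/5 + 36/5 = 38/5

7.60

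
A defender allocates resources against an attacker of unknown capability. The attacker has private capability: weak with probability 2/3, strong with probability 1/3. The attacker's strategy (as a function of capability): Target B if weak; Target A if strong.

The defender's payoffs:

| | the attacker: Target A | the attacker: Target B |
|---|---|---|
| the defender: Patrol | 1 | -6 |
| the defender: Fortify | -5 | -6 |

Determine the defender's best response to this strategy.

E[Patrol] = 2/3·(-6) + 1/3·(1) = -11/3
E[Fortify] = 2/3·(-6) + 1/3·(-5) = -17/3
Best response: Patrol (-11/3 is the largest).

Patrol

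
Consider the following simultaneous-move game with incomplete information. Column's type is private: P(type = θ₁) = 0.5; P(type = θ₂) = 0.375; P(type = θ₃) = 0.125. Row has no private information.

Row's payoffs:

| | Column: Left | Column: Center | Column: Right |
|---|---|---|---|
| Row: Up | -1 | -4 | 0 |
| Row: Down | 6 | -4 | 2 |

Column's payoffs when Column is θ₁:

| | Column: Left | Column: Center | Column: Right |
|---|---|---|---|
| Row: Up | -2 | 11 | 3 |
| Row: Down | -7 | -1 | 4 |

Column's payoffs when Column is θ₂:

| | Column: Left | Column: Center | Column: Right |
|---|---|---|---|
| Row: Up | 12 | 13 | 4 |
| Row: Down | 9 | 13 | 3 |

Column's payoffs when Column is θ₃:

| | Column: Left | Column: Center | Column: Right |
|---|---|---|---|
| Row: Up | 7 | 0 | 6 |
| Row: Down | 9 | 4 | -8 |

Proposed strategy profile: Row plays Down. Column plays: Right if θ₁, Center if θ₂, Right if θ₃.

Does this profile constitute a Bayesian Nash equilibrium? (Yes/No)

No

Row plays Down: E[Down] = 0.5·(2) + 0.375·(-4) + 0.125·(2) = -0.25; E[Up] = -1.5. Best-responding. ✓
Column (type θ₁), facing Down: Left gives -7, Center gives -1, Right gives 4. Proposed Right is best. ✓
Column (type θ₂), facing Down: Left gives 9, Center gives 13, Right gives 3. Proposed Center is best. ✓
Column (type θ₃), facing Down: Left gives 9, Center gives 4, Right gives -8. Proposed Right is not best — profitable deviation exists. ✗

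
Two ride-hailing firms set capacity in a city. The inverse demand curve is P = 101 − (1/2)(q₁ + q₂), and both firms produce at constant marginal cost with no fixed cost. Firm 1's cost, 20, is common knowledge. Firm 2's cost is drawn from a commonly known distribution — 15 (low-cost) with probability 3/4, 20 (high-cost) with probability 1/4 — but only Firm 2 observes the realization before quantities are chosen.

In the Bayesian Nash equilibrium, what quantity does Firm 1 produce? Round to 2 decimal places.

51.50

Type-c best response for Firm 2: q₂(c) = (101 − c) − q₁/2.
Firm 1 maximizes expected profit; its first-order condition is 101 − q₁ − (1/2)E[q₂] − 20 = 0.
Substituting E[q₂] and solving: E[c₂] = 16.25, so q₁ = (101 − 2·20 + 16.25)/(3/2) = 51.5.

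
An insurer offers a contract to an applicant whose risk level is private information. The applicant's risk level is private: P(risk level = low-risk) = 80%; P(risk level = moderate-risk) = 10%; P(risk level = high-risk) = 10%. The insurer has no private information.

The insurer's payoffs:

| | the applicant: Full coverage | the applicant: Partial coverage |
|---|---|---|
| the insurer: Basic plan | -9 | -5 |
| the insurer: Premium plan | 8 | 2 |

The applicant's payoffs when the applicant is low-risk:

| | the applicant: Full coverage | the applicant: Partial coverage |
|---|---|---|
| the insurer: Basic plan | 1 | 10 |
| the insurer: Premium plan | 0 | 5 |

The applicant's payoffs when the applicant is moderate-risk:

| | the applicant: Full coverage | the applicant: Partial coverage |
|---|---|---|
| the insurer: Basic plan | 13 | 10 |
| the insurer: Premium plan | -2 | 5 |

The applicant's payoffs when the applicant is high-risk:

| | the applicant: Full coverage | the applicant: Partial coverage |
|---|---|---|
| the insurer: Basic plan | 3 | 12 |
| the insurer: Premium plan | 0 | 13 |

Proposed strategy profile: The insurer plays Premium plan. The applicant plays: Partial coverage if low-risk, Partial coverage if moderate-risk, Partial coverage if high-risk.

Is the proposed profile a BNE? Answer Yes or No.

Yes

The insurer plays Premium plan: E[Premium plan] = 0.8·(2) + 0.1·(2) + 0.1·(2) = 2; E[Basic plan] = -5. Best-responding. ✓
The applicant (risk level low-risk), facing Premium plan: Full coverage gives 0, Partial coverage gives 5. Proposed Partial coverage is best. ✓
The applicant (risk level moderate-risk), facing Premium plan: Full coverage gives -2, Partial coverage gives 5. Proposed Partial coverage is best. ✓
The applicant (risk level high-risk), facing Premium plan: Full coverage gives 0, Partial coverage gives 13. Proposed Partial coverage is best. ✓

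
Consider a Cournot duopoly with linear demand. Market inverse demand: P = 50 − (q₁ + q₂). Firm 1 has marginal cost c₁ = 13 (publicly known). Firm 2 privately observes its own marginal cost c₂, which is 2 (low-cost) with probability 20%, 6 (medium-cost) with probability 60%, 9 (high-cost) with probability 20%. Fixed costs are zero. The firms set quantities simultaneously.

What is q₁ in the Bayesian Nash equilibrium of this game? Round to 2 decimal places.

9.93

Type-c best response for Firm 2: q₂(c) = (50 − c)/2 − q₁/2.
Firm 1 maximizes expected profit; its first-order condition is 50 − 2q₁ − E[q₂] − 13 = 0.
Substituting E[q₂] and solving: E[c₂] = 5.8, so q₁ = (50 − 2·13 + 5.8)/3 = 9.93333.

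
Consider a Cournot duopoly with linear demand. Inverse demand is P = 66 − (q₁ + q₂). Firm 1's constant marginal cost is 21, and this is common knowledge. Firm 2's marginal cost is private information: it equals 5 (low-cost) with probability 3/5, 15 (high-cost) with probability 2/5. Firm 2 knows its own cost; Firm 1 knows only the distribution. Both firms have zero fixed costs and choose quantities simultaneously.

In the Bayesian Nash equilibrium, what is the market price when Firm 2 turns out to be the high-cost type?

35

Type-c best response for Firm 2: q₂(c) = (66 − c)/2 − q₁/2.
Firm 1 maximizes expected profit; its first-order condition is 66 − 2q₁ − E[q₂] − 21 = 0.
Substituting E[q₂] and solving: E[c₂] = 9, so q₁ = (66 − 2·21 + 9)/3 = 11.
q₂(high-cost) = 20, so P = 66 − (11 + 20) = 35.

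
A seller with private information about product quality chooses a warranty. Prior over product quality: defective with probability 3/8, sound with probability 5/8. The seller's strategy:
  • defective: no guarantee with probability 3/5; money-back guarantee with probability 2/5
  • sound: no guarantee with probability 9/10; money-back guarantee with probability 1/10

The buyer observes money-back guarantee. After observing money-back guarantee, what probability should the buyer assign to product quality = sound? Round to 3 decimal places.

Apply Bayes' rule using the sender's strategy as the likelihood.
P(money-back guarantee) = (3/8)·(2/5) + (5/8)·(1/10) = 17/80
P(sound | money-back guarantee) = ((5/8)·(1/10)) / (17/80) = (1/16) / (17/80) = 5/17

0.294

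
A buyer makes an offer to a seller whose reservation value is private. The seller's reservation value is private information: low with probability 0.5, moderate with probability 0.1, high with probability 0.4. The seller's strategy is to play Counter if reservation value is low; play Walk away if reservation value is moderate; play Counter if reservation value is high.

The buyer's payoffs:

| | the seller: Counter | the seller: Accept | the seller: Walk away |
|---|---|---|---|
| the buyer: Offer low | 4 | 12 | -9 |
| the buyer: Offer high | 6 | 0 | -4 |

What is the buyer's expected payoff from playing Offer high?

E[Offer high] = 0.5·6 + 0.1·(-4) + 0.4·6 = 3 + (-0.4) + 2.4 = 5

5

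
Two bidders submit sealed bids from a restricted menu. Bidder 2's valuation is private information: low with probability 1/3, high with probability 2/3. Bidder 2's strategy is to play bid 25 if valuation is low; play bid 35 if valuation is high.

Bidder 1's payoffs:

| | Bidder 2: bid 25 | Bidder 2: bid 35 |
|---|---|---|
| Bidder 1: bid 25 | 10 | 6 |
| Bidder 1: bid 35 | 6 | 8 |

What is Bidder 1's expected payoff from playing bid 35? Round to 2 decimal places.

Take the expectation over Bidder 2's valuation, weighting each type's action by its prior probability.
E[bid 35] = 1/3·6 + 2/3·8 = 2 + 16/3 = 22/3

7.33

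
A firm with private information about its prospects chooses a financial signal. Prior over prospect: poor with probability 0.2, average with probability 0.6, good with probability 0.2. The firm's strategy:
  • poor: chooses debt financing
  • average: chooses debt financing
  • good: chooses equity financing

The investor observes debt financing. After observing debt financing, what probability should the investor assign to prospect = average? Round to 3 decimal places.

P(debt financing) = 0.2·1 + 0.6·1 + 0.2·0 = 0.8
P(average | debt financing) = (0.6·1) / 0.8 = 0.6 / 0.8 = 0.75

0.750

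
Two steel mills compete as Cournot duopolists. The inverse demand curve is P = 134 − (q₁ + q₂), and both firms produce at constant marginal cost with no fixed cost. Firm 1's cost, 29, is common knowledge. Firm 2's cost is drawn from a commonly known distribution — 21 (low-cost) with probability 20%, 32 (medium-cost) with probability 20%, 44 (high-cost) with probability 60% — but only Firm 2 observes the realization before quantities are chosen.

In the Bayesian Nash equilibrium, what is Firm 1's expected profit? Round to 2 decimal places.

Type-c best response for Firm 2: q₂(c) = (134 − c)/2 − q₁/2.
Firm 1 maximizes expected profit; its first-order condition is 134 − 2q₁ − E[q₂] − 29 = 0.
Substituting E[q₂] and solving: E[c₂] = 37, so q₁ = (134 − 2·29 + 37)/3 = 37.6667.
E[P] = 134 − (q₁ + E[q₂]) = 66.6667; Firm 1's expected profit = (E[P] − 29)·q₁ = (66.6667 − 29)·37.6667 = 1418.78.

1418.78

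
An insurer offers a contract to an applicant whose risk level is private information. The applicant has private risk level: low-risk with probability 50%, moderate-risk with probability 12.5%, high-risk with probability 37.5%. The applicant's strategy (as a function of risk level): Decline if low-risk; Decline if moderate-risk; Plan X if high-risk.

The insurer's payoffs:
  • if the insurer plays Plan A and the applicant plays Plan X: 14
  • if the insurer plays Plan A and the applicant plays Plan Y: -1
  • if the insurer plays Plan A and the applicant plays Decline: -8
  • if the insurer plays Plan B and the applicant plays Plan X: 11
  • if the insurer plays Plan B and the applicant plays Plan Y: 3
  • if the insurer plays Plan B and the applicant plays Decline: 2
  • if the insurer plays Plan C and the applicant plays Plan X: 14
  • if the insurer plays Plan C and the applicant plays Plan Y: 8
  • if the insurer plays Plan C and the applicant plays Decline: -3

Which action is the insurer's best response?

E[Plan A] = 0.5·(-8) + 0.125·(-8) + 0.375·(14) = 0.25
E[Plan B] = 0.5·(2) + 0.125·(2) + 0.375·(11) = 5.375
E[Plan C] = 0.5·(-3) + 0.125·(-3) + 0.375·(14) = 3.375
Best response: Plan B (5.375 is the largest).

Plan B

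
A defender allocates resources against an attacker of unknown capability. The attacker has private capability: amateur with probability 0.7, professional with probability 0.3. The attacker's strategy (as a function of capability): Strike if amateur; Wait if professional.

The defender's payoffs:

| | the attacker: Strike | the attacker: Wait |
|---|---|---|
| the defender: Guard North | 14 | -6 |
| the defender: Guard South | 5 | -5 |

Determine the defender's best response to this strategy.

E[Guard North] = 0.7·(14) + 0.3·(-6) = 8
E[Guard South] = 0.7·(5) + 0.3·(-5) = 2
Best response: Guard North (8 is the largest).

Guard North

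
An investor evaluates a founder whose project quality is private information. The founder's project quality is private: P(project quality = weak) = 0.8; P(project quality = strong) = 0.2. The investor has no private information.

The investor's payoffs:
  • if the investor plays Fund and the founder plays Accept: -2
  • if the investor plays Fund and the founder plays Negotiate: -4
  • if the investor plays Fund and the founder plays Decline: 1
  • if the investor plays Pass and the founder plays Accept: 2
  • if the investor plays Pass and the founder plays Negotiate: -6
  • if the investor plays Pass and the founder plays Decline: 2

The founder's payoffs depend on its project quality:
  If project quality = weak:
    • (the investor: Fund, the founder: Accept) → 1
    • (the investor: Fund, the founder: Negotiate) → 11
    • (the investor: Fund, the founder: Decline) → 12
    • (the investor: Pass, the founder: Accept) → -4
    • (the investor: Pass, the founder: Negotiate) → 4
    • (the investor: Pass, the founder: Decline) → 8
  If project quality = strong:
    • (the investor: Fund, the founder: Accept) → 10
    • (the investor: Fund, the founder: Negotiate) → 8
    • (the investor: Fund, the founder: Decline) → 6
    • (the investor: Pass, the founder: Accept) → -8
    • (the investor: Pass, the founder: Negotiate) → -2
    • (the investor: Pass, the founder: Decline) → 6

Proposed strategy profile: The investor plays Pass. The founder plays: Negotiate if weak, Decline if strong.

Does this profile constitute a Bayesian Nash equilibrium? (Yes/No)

No

The investor plays Pass: E[Pass] = 0.8·(-6) + 0.2·(2) = -4.4; E[Fund] = -3. Not best-responding. ✗
The founder (project quality weak), facing Pass: Accept gives -4, Negotiate gives 4, Decline gives 8. Proposed Negotiate is not best — profitable deviation exists. ✗
The founder (project quality strong), facing Pass: Accept gives -8, Negotiate gives -2, Decline gives 6. Proposed Decline is best. ✓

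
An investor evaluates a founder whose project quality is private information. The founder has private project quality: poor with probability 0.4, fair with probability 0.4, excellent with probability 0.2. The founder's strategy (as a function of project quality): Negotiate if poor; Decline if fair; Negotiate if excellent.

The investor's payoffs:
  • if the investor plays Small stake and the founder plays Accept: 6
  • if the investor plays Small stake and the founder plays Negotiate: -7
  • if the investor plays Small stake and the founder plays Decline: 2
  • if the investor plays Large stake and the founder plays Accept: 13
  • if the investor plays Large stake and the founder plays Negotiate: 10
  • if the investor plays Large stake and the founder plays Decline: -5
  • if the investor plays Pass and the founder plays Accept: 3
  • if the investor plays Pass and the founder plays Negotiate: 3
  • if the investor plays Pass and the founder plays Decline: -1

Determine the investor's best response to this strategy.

Large stake

E[Small stake] = 0.4·(-7) + 0.4·(2) + 0.2·(-7) = -3.4
E[Large stake] = 0.4·(10) + 0.4·(-5) + 0.2·(10) = 4
E[Pass] = 0.4·(3) + 0.4·(-1) + 0.2·(3) = 1.4
Best response: Large stake (4 is the largest).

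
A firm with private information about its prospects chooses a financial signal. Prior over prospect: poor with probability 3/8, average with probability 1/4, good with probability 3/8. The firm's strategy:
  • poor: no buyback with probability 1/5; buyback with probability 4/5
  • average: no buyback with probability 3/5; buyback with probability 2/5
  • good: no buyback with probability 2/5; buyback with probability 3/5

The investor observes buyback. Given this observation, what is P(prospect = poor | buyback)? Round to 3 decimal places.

Apply Bayes' rule using the sender's strategy as the likelihood.
P(buyback) = (3/8)·(4/5) + (1/4)·(2/5) + (3/8)·(3/5) = 5/8
P(poor | buyback) = ((3/8)·(4/5)) / (5/8) = (3/10) / (5/8) = 12/25

0.480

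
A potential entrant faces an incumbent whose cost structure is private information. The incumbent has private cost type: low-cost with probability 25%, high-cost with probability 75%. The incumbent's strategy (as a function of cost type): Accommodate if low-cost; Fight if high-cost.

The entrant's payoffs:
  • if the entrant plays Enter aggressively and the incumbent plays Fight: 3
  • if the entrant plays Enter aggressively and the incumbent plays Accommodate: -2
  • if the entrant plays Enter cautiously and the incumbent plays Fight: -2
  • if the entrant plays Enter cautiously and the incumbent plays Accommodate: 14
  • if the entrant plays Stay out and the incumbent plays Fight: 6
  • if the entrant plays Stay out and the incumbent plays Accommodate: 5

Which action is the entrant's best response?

Compute the entrant's expected payoff for each action, taking the expectation over the incumbent's type.
E[Enter aggressively] = 0.25·(-2) + 0.75·(3) = 1.75
E[Enter cautiously] = 0.25·(14) + 0.75·(-2) = 2
E[Stay out] = 0.25·(5) + 0.75·(6) = 5.75
Best response: Stay out (5.75 is the largest).

Stay out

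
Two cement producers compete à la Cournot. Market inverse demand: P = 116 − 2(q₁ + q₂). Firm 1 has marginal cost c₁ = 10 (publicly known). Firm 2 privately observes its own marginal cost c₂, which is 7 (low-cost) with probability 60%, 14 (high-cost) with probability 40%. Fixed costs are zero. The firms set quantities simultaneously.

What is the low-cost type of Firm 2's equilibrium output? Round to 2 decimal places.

18.43

Firm 2 with cost c maximizes (116 − 2(q₁+q₂) − c)·q₂, giving q₂(c) = (116 − c − 2q₁)/4.
E[c₂] = 0.6·7 + 0.4·14 = 9.8
Firm 1's FOC against E[q₂] yields q₁ = (116 − 2·10 + E[c₂])/6 = (116 − 20 + 9.8)/6 = 17.6333.
q₂(low-cost) = (116 − 7 − 2·17.6333)/4 = 18.4333.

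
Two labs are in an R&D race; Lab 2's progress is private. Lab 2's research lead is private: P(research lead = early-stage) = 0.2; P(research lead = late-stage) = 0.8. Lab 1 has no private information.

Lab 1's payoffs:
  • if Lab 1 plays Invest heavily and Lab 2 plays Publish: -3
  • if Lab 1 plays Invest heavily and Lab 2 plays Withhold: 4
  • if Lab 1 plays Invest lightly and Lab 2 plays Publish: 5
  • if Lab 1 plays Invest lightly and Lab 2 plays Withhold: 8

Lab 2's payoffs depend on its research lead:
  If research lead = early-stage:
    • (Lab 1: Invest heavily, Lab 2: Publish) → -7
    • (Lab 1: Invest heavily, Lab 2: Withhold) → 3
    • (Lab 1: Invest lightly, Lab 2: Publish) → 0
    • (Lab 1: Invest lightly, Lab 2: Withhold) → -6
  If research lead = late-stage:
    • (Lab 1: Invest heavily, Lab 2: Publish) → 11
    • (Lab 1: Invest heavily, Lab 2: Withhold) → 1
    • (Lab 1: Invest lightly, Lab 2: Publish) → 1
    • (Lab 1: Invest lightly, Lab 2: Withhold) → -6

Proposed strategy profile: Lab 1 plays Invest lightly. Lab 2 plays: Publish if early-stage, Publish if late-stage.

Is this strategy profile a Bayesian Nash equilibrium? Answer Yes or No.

Yes

A profile is a BNE iff every type of every player is best-responding given beliefs about the other side.
Lab 1 plays Invest lightly: E[Invest lightly] = 0.2·(5) + 0.8·(5) = 5; E[Invest heavily] = -3. Best-responding. ✓
Lab 2 (research lead early-stage), facing Invest lightly: Publish gives 0, Withhold gives -6. Proposed Publish is best. ✓
Lab 2 (research lead late-stage), facing Invest lightly: Publish gives 1, Withhold gives -6. Proposed Publish is best. ✓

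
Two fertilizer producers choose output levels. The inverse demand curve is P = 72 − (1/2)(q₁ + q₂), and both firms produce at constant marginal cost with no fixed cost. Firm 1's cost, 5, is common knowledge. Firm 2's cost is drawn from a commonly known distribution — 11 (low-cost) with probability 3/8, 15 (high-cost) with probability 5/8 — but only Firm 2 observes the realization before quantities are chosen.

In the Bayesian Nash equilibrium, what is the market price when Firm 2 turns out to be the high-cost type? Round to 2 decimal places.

Type-c best response for Firm 2: q₂(c) = (72 − c) − q₁/2.
Firm 1 maximizes expected profit; its first-order condition is 72 − q₁ − (1/2)E[q₂] − 5 = 0.
Substituting E[q₂] and solving: E[c₂] = 13.5, so q₁ = (72 − 2·5 + 13.5)/(3/2) = 50.3333.
q₂(high-cost) = 31.8333, so P = 72 − (1/2)·(50.3333 + 31.8333) = 30.9167.

30.92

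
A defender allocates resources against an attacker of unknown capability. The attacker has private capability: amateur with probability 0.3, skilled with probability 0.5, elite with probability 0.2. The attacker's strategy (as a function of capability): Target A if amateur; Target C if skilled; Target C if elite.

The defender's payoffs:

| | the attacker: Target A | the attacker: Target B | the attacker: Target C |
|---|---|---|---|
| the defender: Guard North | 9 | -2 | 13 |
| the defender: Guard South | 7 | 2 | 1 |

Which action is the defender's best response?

E[Guard North] = 0.3·(9) + 0.5·(13) + 0.2·(13) = 11.8
E[Guard South] = 0.3·(7) + 0.5·(1) + 0.2·(1) = 2.8
Best response: Guard North (11.8 is the largest).

Guard North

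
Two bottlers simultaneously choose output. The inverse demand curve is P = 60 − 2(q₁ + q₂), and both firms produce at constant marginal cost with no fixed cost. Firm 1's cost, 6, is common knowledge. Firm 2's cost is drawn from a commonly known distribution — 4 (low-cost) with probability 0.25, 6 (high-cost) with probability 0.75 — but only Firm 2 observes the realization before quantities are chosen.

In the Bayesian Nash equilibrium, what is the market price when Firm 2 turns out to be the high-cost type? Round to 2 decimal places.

Type-c best response for Firm 2: q₂(c) = (60 − c)/4 − q₁/2.
Firm 1 maximizes expected profit; its first-order condition is 60 − 4q₁ − 2E[q₂] − 6 = 0.
Substituting E[q₂] and solving: E[c₂] = 5.5, so q₁ = (60 − 2·6 + 5.5)/6 = 8.91667.
q₂(high-cost) = 9.04167, so P = 60 − 2·(8.91667 + 9.04167) = 24.0833.

24.08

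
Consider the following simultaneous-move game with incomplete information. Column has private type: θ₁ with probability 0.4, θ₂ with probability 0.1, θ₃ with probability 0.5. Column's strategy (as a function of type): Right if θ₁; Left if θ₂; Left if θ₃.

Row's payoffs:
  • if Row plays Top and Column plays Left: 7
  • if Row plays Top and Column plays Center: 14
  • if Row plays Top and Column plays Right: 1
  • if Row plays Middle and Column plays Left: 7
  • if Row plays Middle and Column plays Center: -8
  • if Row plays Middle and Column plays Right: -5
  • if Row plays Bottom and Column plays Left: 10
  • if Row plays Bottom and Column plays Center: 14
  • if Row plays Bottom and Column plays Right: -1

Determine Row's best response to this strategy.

Compute Row's expected payoff for each action, taking the expectation over Column's type.
E[Top] = 0.4·(1) + 0.1·(7) + 0.5·(7) = 4.6
E[Middle] = 0.4·(-5) + 0.1·(7) + 0.5·(7) = 2.2
E[Bottom] = 0.4·(-1) + 0.1·(10) + 0.5·(10) = 5.6
Best response: Bottom (5.6 is the largest).

Bottom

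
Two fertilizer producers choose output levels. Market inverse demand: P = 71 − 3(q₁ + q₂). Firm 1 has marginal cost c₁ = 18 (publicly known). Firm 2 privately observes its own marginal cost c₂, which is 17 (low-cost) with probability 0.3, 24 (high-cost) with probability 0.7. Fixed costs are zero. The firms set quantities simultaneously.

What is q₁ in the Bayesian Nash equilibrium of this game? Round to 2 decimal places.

6.32

Type-c best response for Firm 2: q₂(c) = (71 − c)/6 − q₁/2.
Firm 1 maximizes expected profit; its first-order condition is 71 − 6q₁ − 3E[q₂] − 18 = 0.
Substituting E[q₂] and solving: E[c₂] = 21.9, so q₁ = (71 − 2·18 + 21.9)/9 = 6.32222.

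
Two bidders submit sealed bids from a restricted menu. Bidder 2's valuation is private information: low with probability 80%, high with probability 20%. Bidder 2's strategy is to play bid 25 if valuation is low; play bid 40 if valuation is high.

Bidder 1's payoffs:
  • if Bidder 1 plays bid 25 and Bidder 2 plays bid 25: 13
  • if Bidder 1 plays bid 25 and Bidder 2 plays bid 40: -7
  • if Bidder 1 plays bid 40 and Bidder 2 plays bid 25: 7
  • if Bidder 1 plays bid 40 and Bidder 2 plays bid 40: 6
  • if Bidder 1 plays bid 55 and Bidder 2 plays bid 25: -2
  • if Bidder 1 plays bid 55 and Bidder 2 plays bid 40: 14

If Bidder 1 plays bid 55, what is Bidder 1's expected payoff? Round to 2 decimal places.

Take the expectation over Bidder 2's valuation, weighting each type's action by its prior probability.
E[bid 55] = 0.8·(-2) + 0.2·14 = (-1.6) + 2.8 = 1.2

1.20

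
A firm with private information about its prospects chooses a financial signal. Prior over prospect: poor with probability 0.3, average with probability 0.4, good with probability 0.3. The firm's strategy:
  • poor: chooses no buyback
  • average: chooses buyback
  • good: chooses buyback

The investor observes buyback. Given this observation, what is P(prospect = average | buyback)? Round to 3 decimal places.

0.571

P(buyback) = 0.3·0 + 0.4·1 + 0.3·1 = 0.7
P(average | buyback) = (0.4·1) / 0.7 = 0.4 / 0.7 = 0.571429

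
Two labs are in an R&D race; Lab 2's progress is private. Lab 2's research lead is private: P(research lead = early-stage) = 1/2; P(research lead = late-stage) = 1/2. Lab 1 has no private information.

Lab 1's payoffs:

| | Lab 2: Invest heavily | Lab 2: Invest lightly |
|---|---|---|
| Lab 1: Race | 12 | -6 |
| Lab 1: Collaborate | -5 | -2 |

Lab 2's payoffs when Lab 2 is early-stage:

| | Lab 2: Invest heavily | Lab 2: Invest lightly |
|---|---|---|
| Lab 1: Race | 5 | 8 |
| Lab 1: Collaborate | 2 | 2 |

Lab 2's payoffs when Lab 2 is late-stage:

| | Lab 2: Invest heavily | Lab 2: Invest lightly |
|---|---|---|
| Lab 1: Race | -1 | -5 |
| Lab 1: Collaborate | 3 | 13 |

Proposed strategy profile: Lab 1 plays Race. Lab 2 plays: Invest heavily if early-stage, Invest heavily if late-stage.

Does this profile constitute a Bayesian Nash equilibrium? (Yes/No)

No

A profile is a BNE iff every type of every player is best-responding given beliefs about the other side.
Lab 1 plays Race: E[Race] = 1/2·(12) + 1/2·(12) = 12; E[Collaborate] = -5. Best-responding. ✓
Lab 2 (research lead early-stage), facing Race: Invest heavily gives 5, Invest lightly gives 8. Proposed Invest heavily is not best — profitable deviation exists. ✗
Lab 2 (research lead late-stage), facing Race: Invest heavily gives -1, Invest lightly gives -5. Proposed Invest heavily is best. ✓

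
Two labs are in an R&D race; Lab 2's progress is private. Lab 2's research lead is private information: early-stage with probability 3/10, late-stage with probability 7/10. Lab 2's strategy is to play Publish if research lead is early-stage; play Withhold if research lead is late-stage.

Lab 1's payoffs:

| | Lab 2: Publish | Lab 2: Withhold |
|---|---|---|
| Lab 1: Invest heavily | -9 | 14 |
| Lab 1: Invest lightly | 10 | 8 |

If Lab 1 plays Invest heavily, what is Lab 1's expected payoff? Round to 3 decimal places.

Take the expectation over Lab 2's research lead, weighting each type's action by its prior probability.
E[Invest heavily] = 3/10·(-9) + 7/10·14 = (-27/10) + 49/5 = 71/10

7.100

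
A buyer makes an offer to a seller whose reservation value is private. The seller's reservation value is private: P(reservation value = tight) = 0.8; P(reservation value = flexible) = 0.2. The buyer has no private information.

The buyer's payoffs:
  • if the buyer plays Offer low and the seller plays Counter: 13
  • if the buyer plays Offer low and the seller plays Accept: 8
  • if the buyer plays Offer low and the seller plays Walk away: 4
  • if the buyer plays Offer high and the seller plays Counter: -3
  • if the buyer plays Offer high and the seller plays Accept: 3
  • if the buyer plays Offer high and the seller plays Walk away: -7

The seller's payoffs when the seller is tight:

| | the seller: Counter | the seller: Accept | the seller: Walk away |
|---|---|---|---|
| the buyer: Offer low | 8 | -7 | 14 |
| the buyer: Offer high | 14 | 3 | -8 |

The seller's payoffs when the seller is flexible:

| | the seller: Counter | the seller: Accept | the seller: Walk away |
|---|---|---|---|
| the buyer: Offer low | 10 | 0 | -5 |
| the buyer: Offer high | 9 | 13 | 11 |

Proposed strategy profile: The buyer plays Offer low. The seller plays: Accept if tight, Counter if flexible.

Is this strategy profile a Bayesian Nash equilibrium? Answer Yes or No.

A profile is a BNE iff every type of every player is best-responding given beliefs about the other side.
The buyer plays Offer low: E[Offer low] = 0.8·(8) + 0.2·(13) = 9; E[Offer high] = 1.8. Best-responding. ✓
The seller (reservation value tight), facing Offer low: Counter gives 8, Accept gives -7, Walk away gives 14. Proposed Accept is not best — profitable deviation exists. ✗
The seller (reservation value flexible), facing Offer low: Counter gives 10, Accept gives 0, Walk away gives -5. Proposed Counter is best. ✓

No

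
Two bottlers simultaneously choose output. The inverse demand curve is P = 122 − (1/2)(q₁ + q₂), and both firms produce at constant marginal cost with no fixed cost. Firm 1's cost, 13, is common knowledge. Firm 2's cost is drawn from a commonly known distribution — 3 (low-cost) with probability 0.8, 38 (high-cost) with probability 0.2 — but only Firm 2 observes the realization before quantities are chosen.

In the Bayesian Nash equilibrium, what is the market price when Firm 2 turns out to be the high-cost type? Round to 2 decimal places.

Type-c best response for Firm 2: q₂(c) = (122 − c) − q₁/2.
Firm 1 maximizes expected profit; its first-order condition is 122 − q₁ − (1/2)E[q₂] − 13 = 0.
Substituting E[q₂] and solving: E[c₂] = 10, so q₁ = (122 − 2·13 + 10)/(3/2) = 70.6667.
q₂(high-cost) = 48.6667, so P = 122 − (1/2)·(70.6667 + 48.6667) = 62.3333.

62.33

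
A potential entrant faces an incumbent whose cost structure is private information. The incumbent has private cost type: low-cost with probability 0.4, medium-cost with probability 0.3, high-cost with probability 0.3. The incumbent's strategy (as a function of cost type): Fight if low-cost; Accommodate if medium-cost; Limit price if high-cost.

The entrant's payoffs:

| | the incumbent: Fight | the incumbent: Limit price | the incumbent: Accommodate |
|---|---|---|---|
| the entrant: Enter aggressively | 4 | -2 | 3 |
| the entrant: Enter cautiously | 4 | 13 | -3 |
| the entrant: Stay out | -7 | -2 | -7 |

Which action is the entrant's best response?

E[Enter aggressively] = 0.4·(4) + 0.3·(3) + 0.3·(-2) = 1.9
E[Enter cautiously] = 0.4·(4) + 0.3·(-3) + 0.3·(13) = 4.6
E[Stay out] = 0.4·(-7) + 0.3·(-7) + 0.3·(-2) = -5.5
Best response: Enter cautiously (4.6 is the largest).

Enter cautiously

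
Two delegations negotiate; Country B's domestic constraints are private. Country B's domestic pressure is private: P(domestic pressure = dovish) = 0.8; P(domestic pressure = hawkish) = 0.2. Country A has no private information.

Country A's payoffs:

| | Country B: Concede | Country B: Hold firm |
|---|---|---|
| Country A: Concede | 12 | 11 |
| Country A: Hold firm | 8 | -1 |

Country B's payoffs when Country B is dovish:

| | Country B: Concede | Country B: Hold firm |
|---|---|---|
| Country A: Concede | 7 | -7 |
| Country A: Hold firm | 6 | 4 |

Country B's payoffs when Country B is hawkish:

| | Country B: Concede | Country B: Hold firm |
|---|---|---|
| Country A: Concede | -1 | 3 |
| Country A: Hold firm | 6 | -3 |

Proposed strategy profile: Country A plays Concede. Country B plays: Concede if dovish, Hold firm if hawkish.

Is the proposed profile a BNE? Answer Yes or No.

Yes

Country A plays Concede: E[Concede] = 0.8·(12) + 0.2·(11) = 11.8; E[Hold firm] = 6.2. Best-responding. ✓
Country B (domestic pressure dovish), facing Concede: Concede gives 7, Hold firm gives -7. Proposed Concede is best. ✓
Country B (domestic pressure hawkish), facing Concede: Concede gives -1, Hold firm gives 3. Proposed Hold firm is best. ✓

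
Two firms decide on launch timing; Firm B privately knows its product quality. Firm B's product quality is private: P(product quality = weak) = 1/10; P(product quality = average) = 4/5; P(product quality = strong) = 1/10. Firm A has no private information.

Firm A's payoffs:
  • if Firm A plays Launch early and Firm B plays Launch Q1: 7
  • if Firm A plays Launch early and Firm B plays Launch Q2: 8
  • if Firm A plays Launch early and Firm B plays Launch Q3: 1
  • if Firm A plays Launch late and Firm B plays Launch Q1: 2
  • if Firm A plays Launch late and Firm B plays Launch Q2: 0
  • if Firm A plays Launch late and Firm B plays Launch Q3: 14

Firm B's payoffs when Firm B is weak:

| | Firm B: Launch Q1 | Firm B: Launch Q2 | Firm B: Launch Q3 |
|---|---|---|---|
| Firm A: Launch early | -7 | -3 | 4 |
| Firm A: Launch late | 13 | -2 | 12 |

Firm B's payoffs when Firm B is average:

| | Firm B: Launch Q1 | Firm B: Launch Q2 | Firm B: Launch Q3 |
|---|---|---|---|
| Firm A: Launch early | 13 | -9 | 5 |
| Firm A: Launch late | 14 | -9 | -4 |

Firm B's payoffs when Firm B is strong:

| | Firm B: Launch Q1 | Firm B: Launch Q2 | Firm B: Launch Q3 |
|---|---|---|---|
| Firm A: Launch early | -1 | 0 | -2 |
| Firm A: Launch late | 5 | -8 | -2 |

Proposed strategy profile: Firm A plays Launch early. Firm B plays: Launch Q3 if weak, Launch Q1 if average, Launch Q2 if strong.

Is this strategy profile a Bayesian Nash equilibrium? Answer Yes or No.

Yes

Firm A plays Launch early: E[Launch early] = 1/10·(1) + 4/5·(7) + 1/10·(8) = 13/2; E[Launch late] = 3. Best-responding. ✓
Firm B (product quality weak), facing Launch early: Launch Q1 gives -7, Launch Q2 gives -3, Launch Q3 gives 4. Proposed Launch Q3 is best. ✓
Firm B (product quality average), facing Launch early: Launch Q1 gives 13, Launch Q2 gives -9, Launch Q3 gives 5. Proposed Launch Q1 is best. ✓
Firm B (product quality strong), facing Launch early: Launch Q1 gives -1, Launch Q2 gives 0, Launch Q3 gives -2. Proposed Launch Q2 is best. ✓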